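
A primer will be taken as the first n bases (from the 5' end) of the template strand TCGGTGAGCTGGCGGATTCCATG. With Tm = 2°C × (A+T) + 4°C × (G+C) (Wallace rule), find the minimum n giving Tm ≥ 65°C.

n = 20

First 19 bases: TCGGTGAGCTGGCGGATTC → Tm = 62°C (< 65°C)
First 20 bases: TCGGTGAGCTGGCGGATTCC → Tm = 66°C (≥ 65°C)
Each additional base adds 2°C (A/T) or 4°C (G/C), so Tm is non-decreasing in n; n = 20 is the first length to reach 65°C.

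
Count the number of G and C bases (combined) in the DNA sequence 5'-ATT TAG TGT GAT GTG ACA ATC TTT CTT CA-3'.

9

Scanning the sequence gives G=5, T=13, A=7, C=4.
G+C = 5 + 4 = 9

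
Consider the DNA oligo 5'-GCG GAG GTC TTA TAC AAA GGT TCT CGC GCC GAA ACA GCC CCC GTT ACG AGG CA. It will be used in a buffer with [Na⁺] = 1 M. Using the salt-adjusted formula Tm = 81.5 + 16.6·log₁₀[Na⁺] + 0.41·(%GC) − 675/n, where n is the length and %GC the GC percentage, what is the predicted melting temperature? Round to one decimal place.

Length n = 53. Scanning the sequence gives A=13, T=9, C=16, G=15.
G+C = 31, so %GC = 31/53 × 100 = 58.491%
Salt term: 16.6 × (0) = 0
GC term: 0.41 × 58.491 = 23.981; length term: −675/53 = −12.736
Tm = 81.5 + (0) + 23.981 − 12.736 = 92.745 → 92.7°C

92.7°C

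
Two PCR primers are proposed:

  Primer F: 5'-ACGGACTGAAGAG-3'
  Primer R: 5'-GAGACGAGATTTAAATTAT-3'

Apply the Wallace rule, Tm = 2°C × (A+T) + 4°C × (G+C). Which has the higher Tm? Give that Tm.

Primer R, 48°C

Primer F: A+T=6, G+C=7 → Tm = 2(6)+4(7) = 40°C
Primer R: A+T=14, G+C=5 → Tm = 2(14)+4(5) = 48°C
40°C vs 48°C → primer R is higher.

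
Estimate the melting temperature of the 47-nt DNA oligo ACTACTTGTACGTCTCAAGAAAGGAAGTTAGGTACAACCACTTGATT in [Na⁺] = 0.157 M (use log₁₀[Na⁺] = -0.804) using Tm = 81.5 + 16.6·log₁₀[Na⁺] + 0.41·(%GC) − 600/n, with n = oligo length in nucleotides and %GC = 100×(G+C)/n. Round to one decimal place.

Length n = 47. Scanning the sequence gives A=16, C=9, G=9, T=13.
G+C = 18, so %GC = 18/47 × 100 = 38.298%
Salt term: 16.6 × (-0.804) = -13.346
GC term: 0.41 × 38.298 = 15.702; length term: −600/47 = −12.766
Tm = 81.5 + (-13.346) + 15.702 − 12.766 = 71.09 → 71.1°C

71.1°C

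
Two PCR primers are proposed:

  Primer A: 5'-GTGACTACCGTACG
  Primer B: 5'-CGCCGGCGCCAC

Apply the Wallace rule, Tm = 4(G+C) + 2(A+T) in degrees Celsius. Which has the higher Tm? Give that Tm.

Primer A: A+T=6, G+C=8 → Tm = 2(6)+4(8) = 44°C
Primer B: A+T=1, G+C=11 → Tm = 2(1)+4(11) = 46°C
44°C vs 46°C → primer B is higher.

Primer B, 46°C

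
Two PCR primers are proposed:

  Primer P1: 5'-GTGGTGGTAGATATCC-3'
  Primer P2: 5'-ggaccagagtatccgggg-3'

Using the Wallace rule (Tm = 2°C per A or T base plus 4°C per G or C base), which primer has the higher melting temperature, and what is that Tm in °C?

Primer P2, 60°C

Primer P1: A+T=8, G+C=8 → Tm = 2(8)+4(8) = 48°C
Primer P2: A+T=6, G+C=12 → Tm = 2(6)+4(12) = 60°C
48°C vs 60°C → primer P2 is higher.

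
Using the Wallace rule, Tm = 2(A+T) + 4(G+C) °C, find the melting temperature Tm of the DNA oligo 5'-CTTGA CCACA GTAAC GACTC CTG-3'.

Scanning the sequence gives G=4, A=6, T=5, C=8.
So N_AT = 11 and N_GC = 12.
Tm = 4·12 + 2·11 = 48 + 22 = 70°C

70°C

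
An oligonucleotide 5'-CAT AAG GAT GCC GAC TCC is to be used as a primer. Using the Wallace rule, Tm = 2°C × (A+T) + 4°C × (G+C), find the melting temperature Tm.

56°C

Counting bases: T=3, G=4, A=5, C=6
AT pairs contribute 8, GC pairs contribute 10.
Tm = 2×8 + 4×10 = 56°C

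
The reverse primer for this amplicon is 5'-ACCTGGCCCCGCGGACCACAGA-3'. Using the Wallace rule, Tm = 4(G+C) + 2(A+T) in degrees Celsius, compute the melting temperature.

76°C

Base counts: G=6, C=10, T=1, A=5
AT pairs contribute 6, GC pairs contribute 16.
Tm = 2×6 + 4×16 = 76°C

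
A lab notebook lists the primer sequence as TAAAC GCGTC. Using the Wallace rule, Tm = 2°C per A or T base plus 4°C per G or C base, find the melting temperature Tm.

30°C

Counting bases: T=2, A=3, C=3, G=2
A+T = 5, G+C = 5
Tm = 2(5) + 4(5) = 10 + 20 = 30°C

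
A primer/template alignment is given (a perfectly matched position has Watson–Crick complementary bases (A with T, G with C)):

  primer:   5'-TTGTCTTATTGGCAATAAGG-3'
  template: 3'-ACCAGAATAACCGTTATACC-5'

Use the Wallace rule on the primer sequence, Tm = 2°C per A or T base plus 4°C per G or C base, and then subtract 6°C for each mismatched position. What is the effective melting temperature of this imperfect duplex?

42°C

Primer base counts: A=5, T=8, G=5, C=2 → A+T=13, G+C=7
Perfect-match Tm = 2(13) + 4(7) = 26 + 28 = 54°C
Mismatches (positions where the bases are not complementary): 2 (at positions 2, 18)
Effective Tm = 54 − 2×6 = 54 − 12 = 42°C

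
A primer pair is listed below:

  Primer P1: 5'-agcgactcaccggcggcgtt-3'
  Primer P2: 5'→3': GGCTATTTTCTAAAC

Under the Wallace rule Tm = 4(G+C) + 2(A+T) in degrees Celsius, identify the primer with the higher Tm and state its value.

Primer P1, 68°C

Primer P1: A+T=6, G+C=14 → Tm = 2(6)+4(14) = 68°C
Primer P2: A+T=10, G+C=5 → Tm = 2(10)+4(5) = 40°C
68°C vs 40°C → primer P1 is higher.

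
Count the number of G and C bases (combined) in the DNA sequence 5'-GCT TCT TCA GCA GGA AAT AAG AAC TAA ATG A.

11

Counting bases: T=7, C=5, A=13, G=6
G+C = 6 + 5 = 11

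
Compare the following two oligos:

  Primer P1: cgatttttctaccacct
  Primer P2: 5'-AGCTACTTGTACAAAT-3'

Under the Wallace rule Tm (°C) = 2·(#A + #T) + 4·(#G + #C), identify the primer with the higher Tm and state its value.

Primer P1, 48°C

Primer P1: A+T=10, G+C=7 → Tm = 2(10)+4(7) = 48°C
Primer P2: A+T=11, G+C=5 → Tm = 2(11)+4(5) = 42°C
48°C vs 42°C → primer P1 is higher.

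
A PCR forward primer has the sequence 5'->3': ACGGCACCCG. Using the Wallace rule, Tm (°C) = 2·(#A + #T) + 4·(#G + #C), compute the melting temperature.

G=3, C=5, A=2, T=0
A+T = 2, G+C = 8
Tm = 2×2 + 4×8 = 36°C

36°C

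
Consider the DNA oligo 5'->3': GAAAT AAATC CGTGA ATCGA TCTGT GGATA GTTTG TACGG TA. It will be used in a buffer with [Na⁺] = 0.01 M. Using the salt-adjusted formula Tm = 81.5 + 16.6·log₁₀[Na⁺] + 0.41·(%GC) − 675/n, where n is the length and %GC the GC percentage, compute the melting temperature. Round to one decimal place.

47.8°C

Length n = 42. Counting bases: T=13, G=11, C=5, A=13
G+C = 16, so %GC = 16/42 × 100 = 38.095%
Salt term: 16.6 × (-2) = -33.2
GC term: 0.41 × 38.095 = 15.619; length term: −675/42 = −16.071
Tm = 81.5 + (-33.2) + 15.619 − 16.071 = 47.848 → 47.8°C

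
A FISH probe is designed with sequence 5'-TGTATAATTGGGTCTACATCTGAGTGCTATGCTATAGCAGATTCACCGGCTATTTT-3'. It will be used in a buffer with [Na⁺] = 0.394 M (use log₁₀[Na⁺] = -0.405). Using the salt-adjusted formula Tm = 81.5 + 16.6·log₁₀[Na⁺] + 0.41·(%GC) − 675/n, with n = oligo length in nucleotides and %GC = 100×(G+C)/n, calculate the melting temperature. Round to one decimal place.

Length n = 56. Counting bases: G=12, T=21, C=10, A=13
G+C = 22, so %GC = 22/56 × 100 = 39.286%
Salt term: 16.6 × (-0.405) = -6.723
GC term: 0.41 × 39.286 = 16.107; length term: −675/56 = −12.054
Tm = 81.5 + (-6.723) + 16.107 − 12.054 = 78.83 → 78.8°C

78.8°C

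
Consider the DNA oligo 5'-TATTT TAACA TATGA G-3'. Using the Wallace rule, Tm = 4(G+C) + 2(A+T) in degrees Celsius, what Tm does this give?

38°C

Base counts: G=2, C=1, T=7, A=6
AT pairs contribute 13, GC pairs contribute 3.
Tm = 2×13 + 4×3 = 38°C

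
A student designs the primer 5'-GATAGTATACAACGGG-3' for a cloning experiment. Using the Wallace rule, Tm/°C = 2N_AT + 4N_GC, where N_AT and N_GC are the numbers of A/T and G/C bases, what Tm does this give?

46°C

Counting bases: C=2, A=6, T=3, G=5
So N_AT = 9 and N_GC = 7.
Tm = 2(9) + 4(7) = 18 + 28 = 46°C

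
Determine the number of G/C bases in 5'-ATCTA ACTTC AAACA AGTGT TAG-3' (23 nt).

7

T=7, A=9, C=4, G=3
G+C = 3 + 4 = 7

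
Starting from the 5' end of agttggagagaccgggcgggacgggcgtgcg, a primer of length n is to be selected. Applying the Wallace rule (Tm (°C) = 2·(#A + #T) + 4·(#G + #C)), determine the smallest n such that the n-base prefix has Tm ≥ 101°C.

n = 30

First 29 bases: AGTTGGAGAGACCGGGCGGGACGGGCGTG → Tm = 100°C (< 101°C)
First 30 bases: AGTTGGAGAGACCGGGCGGGACGGGCGTGC → Tm = 104°C (≥ 101°C)
Since every base adds ≥2°C, Tm only increases with n, so the threshold is first crossed at n = 30.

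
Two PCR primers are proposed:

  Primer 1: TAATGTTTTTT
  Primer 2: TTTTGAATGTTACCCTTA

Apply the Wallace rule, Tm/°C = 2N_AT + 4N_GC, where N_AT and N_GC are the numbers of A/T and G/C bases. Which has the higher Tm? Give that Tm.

Primer 1: A+T=10, G+C=1 → Tm = 2(10)+4(1) = 24°C
Primer 2: A+T=13, G+C=5 → Tm = 2(13)+4(5) = 46°C
24°C vs 46°C → primer 2 is higher.

Primer 2, 46°C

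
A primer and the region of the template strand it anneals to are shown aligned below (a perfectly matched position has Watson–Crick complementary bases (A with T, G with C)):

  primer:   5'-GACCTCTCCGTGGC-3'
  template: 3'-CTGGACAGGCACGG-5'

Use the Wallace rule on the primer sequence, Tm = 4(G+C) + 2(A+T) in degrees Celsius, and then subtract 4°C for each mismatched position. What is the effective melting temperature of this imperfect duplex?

Primer base counts: A=1, T=3, G=4, C=6 → A+T=4, G+C=10
Perfect-match Tm = 2(4) + 4(10) = 8 + 40 = 48°C
Mismatches (positions where the bases are not complementary): 2 (at positions 6, 13)
Effective Tm = 48 − 2×4 = 48 − 8 = 40°C

40°C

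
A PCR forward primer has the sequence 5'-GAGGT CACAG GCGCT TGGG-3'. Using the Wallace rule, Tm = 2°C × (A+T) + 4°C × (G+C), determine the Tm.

64°C

Scanning the sequence gives G=9, C=4, T=3, A=3.
A+T = 6, G+C = 13
Tm = 2×6 + 4×13 = 64°C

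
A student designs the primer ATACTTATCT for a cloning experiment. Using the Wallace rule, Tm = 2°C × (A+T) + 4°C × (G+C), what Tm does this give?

Counting bases: C=2, G=0, A=3, T=5
A+T = 8, G+C = 2
Tm = 2(8) + 4(2) = 16 + 8 = 24°C

24°C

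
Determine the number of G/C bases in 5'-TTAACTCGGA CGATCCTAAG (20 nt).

Base counts: G=4, T=5, A=6, C=5
G+C = 4 + 5 = 9

9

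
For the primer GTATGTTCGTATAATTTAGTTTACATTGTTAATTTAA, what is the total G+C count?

7

Base counts: A=11, C=2, G=5, T=19
Total G or C: 5 + 2 = 7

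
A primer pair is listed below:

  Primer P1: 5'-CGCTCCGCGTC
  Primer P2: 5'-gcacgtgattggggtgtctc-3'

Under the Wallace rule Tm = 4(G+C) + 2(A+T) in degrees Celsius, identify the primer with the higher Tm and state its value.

Primer P2, 64°C

Primer P1: A+T=2, G+C=9 → Tm = 2(2)+4(9) = 40°C
Primer P2: A+T=8, G+C=12 → Tm = 2(8)+4(12) = 64°C
40°C vs 64°C → primer P2 is higher.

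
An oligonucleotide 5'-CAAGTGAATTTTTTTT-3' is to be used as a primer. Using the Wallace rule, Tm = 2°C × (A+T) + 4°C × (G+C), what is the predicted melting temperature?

Scanning the sequence gives G=2, A=4, C=1, T=9.
A+T = 13, G+C = 3
Tm = 2(13) + 4(3) = 26 + 12 = 38°C

38°C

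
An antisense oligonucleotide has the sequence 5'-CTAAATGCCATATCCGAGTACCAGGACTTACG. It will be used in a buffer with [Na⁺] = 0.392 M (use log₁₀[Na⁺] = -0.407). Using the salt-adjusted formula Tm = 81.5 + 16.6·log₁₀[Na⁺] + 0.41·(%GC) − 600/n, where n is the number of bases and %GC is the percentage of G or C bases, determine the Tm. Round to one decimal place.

75.2°C

Length n = 32. Scanning the sequence gives C=9, A=10, G=6, T=7.
G+C = 15, so %GC = 15/32 × 100 = 46.875%
Salt term: 16.6 × (-0.407) = -6.756
GC term: 0.41 × 46.875 = 19.219; length term: −600/32 = −18.75
Tm = 81.5 + (-6.756) + 19.219 − 18.75 = 75.213 → 75.2°C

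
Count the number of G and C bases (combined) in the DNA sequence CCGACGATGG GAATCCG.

Counting bases: A=4, G=6, T=2, C=5
G+C = 6 + 5 = 11

11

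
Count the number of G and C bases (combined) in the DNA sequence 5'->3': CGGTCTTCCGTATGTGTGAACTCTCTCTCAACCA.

Scanning the sequence gives T=11, C=11, G=6, A=6.
Total G or C: 6 + 11 = 17

17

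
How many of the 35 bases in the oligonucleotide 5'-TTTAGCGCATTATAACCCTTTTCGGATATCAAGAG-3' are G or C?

13

Base counts: G=6, C=7, T=12, A=10
Total G or C: 6 + 7 = 13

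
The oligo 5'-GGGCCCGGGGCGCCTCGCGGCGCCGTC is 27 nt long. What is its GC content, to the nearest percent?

Counting bases: A=0, T=2, G=13, C=12
G+C = 13 + 12 = 25 out of 27 bases
%GC = 25/27 × 100 = 92.59% ≈ 93%

93%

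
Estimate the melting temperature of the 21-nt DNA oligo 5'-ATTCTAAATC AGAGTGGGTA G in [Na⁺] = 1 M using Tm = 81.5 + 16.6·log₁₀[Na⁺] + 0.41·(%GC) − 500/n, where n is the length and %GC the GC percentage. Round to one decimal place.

Length n = 21. Scanning the sequence gives A=7, C=2, G=6, T=6.
G+C = 8, so %GC = 8/21 × 100 = 38.095%
Salt term: 16.6 × (0) = 0
GC term: 0.41 × 38.095 = 15.619; length term: −500/21 = −23.81
Tm = 81.5 + (0) + 15.619 − 23.81 = 73.309 → 73.3°C

73.3°C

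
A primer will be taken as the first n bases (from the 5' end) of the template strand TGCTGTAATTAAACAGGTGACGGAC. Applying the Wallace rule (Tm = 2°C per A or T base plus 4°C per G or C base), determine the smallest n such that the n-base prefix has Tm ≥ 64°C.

n = 23

First 22 bases: TGCTGTAATTAAACAGGTGACG → Tm = 62°C (< 64°C)
First 23 bases: TGCTGTAATTAAACAGGTGACGG → Tm = 66°C (≥ 64°C)
Since every base adds ≥2°C, Tm only increases with n, so the threshold is first crossed at n = 23.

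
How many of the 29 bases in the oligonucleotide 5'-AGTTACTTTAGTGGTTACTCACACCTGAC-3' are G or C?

Counting bases: G=5, A=7, C=7, T=10
Total G or C: 5 + 7 = 12

12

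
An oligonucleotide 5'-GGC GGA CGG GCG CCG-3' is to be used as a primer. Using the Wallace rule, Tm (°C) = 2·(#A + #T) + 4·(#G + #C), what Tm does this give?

58°C

A=1, T=0, C=5, G=9
A+T = 1, G+C = 14
Tm = 2×1 + 4×14 = 58°C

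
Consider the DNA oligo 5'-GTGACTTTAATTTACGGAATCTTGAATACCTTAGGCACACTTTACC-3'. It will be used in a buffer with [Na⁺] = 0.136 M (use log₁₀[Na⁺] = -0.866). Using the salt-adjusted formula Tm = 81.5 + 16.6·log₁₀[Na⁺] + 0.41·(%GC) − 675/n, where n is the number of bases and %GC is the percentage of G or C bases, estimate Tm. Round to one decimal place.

Length n = 46. A=13, G=7, T=16, C=10
G+C = 17, so %GC = 17/46 × 100 = 36.957%
Salt term: 16.6 × (-0.866) = -14.376
GC term: 0.41 × 36.957 = 15.152; length term: −675/46 = −14.674
Tm = 81.5 + (-14.376) + 15.152 − 14.674 = 67.602 → 67.6°C

67.6°C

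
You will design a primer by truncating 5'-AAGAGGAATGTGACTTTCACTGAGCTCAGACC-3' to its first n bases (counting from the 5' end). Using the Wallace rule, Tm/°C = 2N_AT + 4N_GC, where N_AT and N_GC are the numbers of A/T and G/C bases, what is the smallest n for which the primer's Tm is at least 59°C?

n = 22

First 21 bases: AAGAGGAATGTGACTTTCACT → Tm = 58°C (< 59°C)
First 22 bases: AAGAGGAATGTGACTTTCACTG → Tm = 62°C (≥ 59°C)
Since every base adds ≥2°C, Tm only increases with n, so the threshold is first crossed at n = 22.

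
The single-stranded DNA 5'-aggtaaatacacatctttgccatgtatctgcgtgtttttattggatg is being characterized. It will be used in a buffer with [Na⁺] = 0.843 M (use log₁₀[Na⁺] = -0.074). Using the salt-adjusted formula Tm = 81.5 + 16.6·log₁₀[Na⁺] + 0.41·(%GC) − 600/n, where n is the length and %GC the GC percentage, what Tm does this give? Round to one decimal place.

Length n = 47. C=7, G=10, T=19, A=11
G+C = 17, so %GC = 17/47 × 100 = 36.17%
Salt term: 16.6 × (-0.074) = -1.228
GC term: 0.41 × 36.17 = 14.83; length term: −600/47 = −12.766
Tm = 81.5 + (-1.228) + 14.83 − 12.766 = 82.336 → 82.3°C

82.3°C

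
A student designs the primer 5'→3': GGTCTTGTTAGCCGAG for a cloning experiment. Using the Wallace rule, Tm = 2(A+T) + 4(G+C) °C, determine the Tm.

50°C

Scanning the sequence gives T=5, C=3, G=6, A=2.
So N_AT = 7 and N_GC = 9.
Tm = 2(7) + 4(9) = 14 + 36 = 50°C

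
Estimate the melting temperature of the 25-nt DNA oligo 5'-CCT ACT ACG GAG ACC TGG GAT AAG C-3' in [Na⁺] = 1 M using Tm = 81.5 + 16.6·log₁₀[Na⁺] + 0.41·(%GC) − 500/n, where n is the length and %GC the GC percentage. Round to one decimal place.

84.5°C

Length n = 25. T=4, C=7, A=7, G=7
G+C = 14, so %GC = 14/25 × 100 = 56%
Salt term: 16.6 × (0) = 0
GC term: 0.41 × 56 = 22.96; length term: −500/25 = −20
Tm = 81.5 + (0) + 22.96 − 20 = 84.46 → 84.5°C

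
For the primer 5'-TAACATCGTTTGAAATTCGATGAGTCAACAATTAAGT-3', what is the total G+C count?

Scanning the sequence gives C=5, A=14, T=12, G=6.
Total G or C: 6 + 5 = 11

11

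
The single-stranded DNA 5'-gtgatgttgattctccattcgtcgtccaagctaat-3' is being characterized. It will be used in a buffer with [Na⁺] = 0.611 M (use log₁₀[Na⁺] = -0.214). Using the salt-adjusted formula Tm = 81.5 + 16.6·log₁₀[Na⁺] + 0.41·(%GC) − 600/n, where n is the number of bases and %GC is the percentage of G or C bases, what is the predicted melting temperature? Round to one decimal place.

Length n = 35. G=7, C=8, A=7, T=13
G+C = 15, so %GC = 15/35 × 100 = 42.857%
Salt term: 16.6 × (-0.214) = -3.552
GC term: 0.41 × 42.857 = 17.571; length term: −600/35 = −17.143
Tm = 81.5 + (-3.552) + 17.571 − 17.143 = 78.376 → 78.4°C

78.4°C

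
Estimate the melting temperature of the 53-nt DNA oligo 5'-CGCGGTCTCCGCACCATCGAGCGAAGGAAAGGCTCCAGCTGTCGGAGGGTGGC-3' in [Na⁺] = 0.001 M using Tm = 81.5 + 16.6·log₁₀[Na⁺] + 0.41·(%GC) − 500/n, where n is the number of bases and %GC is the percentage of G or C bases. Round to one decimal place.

50.1°C

Length n = 53. Counting bases: C=16, T=7, G=20, A=10
G+C = 36, so %GC = 36/53 × 100 = 67.925%
Salt term: 16.6 × (-3) = -49.8
GC term: 0.41 × 67.925 = 27.849; length term: −500/53 = −9.434
Tm = 81.5 + (-49.8) + 27.849 − 9.434 = 50.115 → 50.1°C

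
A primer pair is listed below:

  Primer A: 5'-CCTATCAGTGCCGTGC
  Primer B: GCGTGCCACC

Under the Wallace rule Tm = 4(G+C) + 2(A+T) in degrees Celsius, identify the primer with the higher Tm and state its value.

Primer A, 52°C

Primer A: A+T=6, G+C=10 → Tm = 2(6)+4(10) = 52°C
Primer B: A+T=2, G+C=8 → Tm = 2(2)+4(8) = 36°C
52°C vs 36°C → primer A is higher.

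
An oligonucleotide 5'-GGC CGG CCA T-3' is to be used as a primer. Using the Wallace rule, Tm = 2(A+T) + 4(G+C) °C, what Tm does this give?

36°C

C=4, A=1, T=1, G=4
So N_AT = 2 and N_GC = 8.
Tm = 2(2) + 4(8) = 4 + 32 = 36°C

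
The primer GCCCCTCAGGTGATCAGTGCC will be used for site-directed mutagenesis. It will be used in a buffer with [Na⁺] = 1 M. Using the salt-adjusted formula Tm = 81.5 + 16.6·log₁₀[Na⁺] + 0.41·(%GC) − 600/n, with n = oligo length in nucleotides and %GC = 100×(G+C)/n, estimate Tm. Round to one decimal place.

Length n = 21. A=3, C=8, G=6, T=4
G+C = 14, so %GC = 14/21 × 100 = 66.667%
Salt term: 16.6 × (0) = 0
GC term: 0.41 × 66.667 = 27.333; length term: −600/21 = −28.571
Tm = 81.5 + (0) + 27.333 − 28.571 = 80.262 → 80.3°C

80.3°C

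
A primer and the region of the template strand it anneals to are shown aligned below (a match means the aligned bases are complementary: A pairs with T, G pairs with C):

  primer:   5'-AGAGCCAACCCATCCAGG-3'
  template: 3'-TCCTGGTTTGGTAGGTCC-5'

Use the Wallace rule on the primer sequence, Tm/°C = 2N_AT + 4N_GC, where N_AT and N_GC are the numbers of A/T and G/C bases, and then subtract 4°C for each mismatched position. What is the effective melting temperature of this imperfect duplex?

Primer base counts: A=6, T=1, G=4, C=7 → A+T=7, G+C=11
Perfect-match Tm = 2(7) + 4(11) = 14 + 44 = 58°C
Mismatches (positions where the bases are not complementary): 3 (at positions 3, 4, 9)
Effective Tm = 58 − 3×4 = 58 − 12 = 46°C

46°C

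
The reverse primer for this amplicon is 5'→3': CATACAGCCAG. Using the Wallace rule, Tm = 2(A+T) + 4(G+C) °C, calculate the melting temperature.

Scanning the sequence gives A=4, T=1, G=2, C=4.
A+T = 5, G+C = 6
Tm = 2(5) + 4(6) = 10 + 24 = 34°C

34°C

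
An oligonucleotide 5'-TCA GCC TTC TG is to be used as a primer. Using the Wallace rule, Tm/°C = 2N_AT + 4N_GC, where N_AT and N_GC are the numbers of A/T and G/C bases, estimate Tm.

Scanning the sequence gives A=1, G=2, C=4, T=4.
AT pairs contribute 5, GC pairs contribute 6.
Tm = 2×5 + 4×6 = 34°C

34°C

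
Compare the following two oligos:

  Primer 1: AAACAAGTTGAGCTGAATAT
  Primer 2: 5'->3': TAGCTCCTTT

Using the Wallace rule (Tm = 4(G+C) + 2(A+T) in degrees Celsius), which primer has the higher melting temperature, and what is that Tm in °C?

Primer 1: A+T=14, G+C=6 → Tm = 2(14)+4(6) = 52°C
Primer 2: A+T=6, G+C=4 → Tm = 2(6)+4(4) = 28°C
52°C vs 28°C → primer 1 is higher.

Primer 1, 52°C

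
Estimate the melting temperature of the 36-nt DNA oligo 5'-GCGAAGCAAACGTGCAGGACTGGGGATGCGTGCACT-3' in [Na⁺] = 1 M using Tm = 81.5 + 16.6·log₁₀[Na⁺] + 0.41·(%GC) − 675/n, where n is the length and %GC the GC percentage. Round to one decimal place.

87.8°C

Length n = 36. Base counts: C=8, A=9, T=5, G=14
G+C = 22, so %GC = 22/36 × 100 = 61.111%
Salt term: 16.6 × (0) = 0
GC term: 0.41 × 61.111 = 25.056; length term: −675/36 = −18.75
Tm = 81.5 + (0) + 25.056 − 18.75 = 87.806 → 87.8°C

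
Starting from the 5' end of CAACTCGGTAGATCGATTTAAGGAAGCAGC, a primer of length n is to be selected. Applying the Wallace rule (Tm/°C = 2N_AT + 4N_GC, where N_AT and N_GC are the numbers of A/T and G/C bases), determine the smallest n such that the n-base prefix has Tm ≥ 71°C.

n = 26

First 25 bases: CAACTCGGTAGATCGATTTAAGGAA → Tm = 70°C (< 71°C)
First 26 bases: CAACTCGGTAGATCGATTTAAGGAAG → Tm = 74°C (≥ 71°C)
Each additional base adds 2°C (A/T) or 4°C (G/C), so Tm is non-decreasing in n; n = 26 is the first length to reach 71°C.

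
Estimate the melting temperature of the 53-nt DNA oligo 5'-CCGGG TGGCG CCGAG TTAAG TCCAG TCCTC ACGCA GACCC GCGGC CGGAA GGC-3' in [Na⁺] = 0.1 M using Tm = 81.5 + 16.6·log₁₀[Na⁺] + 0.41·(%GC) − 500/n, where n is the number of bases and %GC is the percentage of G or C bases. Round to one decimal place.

84.9°C

Length n = 53. Counting bases: G=19, A=9, C=19, T=6
G+C = 38, so %GC = 38/53 × 100 = 71.698%
Salt term: 16.6 × (-1) = -16.6
GC term: 0.41 × 71.698 = 29.396; length term: −500/53 = −9.434
Tm = 81.5 + (-16.6) + 29.396 − 9.434 = 84.862 → 84.9°C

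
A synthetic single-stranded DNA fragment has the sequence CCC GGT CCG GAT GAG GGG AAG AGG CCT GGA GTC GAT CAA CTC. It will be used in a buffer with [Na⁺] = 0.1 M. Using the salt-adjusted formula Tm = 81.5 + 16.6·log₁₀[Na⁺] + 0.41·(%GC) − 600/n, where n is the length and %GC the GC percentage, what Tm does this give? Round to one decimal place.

77.0°C

Length n = 42. Counting bases: G=16, C=11, A=9, T=6
G+C = 27, so %GC = 27/42 × 100 = 64.286%
Salt term: 16.6 × (-1) = -16.6
GC term: 0.41 × 64.286 = 26.357; length term: −600/42 = −14.286
Tm = 81.5 + (-16.6) + 26.357 − 14.286 = 76.971 → 77.0°C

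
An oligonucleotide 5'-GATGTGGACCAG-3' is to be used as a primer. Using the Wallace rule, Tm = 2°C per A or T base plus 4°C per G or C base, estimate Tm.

G=5, T=2, C=2, A=3
So N_AT = 5 and N_GC = 7.
Tm = 2×5 + 4×7 = 38°C

38°C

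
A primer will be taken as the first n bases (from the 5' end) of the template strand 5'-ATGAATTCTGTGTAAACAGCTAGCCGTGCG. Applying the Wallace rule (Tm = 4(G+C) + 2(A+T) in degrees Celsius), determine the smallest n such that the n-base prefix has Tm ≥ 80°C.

n = 28

First 27 bases: ATGAATTCTGTGTAAACAGCTAGCCGT → Tm = 76°C (< 80°C)
First 28 bases: ATGAATTCTGTGTAAACAGCTAGCCGTG → Tm = 80°C (≥ 80°C)
Each additional base adds 2°C (A/T) or 4°C (G/C), so Tm is non-decreasing in n; n = 28 is the first length to reach 80°C.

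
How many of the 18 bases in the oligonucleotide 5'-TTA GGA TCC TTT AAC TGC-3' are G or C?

7

T=7, G=3, A=4, C=4
G+C = 3 + 4 = 7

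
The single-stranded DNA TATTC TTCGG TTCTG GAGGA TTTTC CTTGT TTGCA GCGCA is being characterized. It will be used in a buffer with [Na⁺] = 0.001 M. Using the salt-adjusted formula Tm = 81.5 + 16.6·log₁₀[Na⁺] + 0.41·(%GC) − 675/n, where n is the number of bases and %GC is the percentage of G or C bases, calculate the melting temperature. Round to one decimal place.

33.3°C

Length n = 40. Scanning the sequence gives T=17, C=8, A=5, G=10.
G+C = 18, so %GC = 18/40 × 100 = 45%
Salt term: 16.6 × (-3) = -49.8
GC term: 0.41 × 45 = 18.45; length term: −675/40 = −16.875
Tm = 81.5 + (-49.8) + 18.45 − 16.875 = 33.275 → 33.3°C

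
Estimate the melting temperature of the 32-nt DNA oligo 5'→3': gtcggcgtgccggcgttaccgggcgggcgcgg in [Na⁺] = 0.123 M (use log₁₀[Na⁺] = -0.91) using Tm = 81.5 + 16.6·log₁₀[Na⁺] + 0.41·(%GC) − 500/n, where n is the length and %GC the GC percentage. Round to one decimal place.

85.4°C

Length n = 32. A=1, C=10, T=4, G=17
G+C = 27, so %GC = 27/32 × 100 = 84.375%
Salt term: 16.6 × (-0.91) = -15.106
GC term: 0.41 × 84.375 = 34.594; length term: −500/32 = −15.625
Tm = 81.5 + (-15.106) + 34.594 − 15.625 = 85.363 → 85.4°C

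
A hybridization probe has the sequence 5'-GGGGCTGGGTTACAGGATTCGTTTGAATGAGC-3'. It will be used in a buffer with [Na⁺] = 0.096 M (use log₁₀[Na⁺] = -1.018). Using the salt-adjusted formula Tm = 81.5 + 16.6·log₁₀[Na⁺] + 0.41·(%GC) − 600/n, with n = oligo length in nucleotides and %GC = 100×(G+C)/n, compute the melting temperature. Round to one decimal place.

Length n = 32. Scanning the sequence gives G=13, C=4, T=9, A=6.
G+C = 17, so %GC = 17/32 × 100 = 53.125%
Salt term: 16.6 × (-1.018) = -16.899
GC term: 0.41 × 53.125 = 21.781; length term: −600/32 = −18.75
Tm = 81.5 + (-16.899) + 21.781 − 18.75 = 67.632 → 67.6°C

67.6°C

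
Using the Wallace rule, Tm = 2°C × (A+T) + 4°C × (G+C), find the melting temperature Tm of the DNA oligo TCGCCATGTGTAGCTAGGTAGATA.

70°C

T=7, C=4, A=6, G=7
So N_AT = 13 and N_GC = 11.
Tm = 4·11 + 2·13 = 44 + 26 = 70°C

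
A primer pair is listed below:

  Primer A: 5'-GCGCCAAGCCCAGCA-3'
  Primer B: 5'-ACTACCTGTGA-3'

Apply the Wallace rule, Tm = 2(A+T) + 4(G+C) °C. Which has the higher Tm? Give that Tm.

Primer A: A+T=4, G+C=11 → Tm = 2(4)+4(11) = 52°C
Primer B: A+T=6, G+C=5 → Tm = 2(6)+4(5) = 32°C
52°C vs 32°C → primer A is higher.

Primer A, 52°C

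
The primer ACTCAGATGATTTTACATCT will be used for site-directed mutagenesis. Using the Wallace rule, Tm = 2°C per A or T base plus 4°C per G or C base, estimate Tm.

52°C

Scanning the sequence gives T=8, C=4, A=6, G=2.
A+T = 14, G+C = 6
Tm = 2(14) + 4(6) = 28 + 24 = 52°C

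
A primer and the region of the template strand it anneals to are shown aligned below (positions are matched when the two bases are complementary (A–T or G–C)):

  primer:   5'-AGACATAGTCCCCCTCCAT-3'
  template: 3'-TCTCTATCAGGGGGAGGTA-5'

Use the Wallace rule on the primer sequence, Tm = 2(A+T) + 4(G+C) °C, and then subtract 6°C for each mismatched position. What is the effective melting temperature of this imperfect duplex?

52°C

Primer base counts: A=5, T=4, G=2, C=8 → A+T=9, G+C=10
Perfect-match Tm = 2(9) + 4(10) = 18 + 40 = 58°C
Mismatches (positions where the bases are not complementary): 1 (at position 4)
Effective Tm = 58 − 1×6 = 58 − 6 = 52°C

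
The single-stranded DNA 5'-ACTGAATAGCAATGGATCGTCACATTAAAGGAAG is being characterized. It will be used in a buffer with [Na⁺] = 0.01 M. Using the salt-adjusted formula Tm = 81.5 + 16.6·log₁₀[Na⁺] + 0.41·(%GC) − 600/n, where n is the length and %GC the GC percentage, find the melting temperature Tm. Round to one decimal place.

46.3°C

Length n = 34. Base counts: T=7, C=5, G=8, A=14
G+C = 13, so %GC = 13/34 × 100 = 38.235%
Salt term: 16.6 × (-2) = -33.2
GC term: 0.41 × 38.235 = 15.676; length term: −600/34 = −17.647
Tm = 81.5 + (-33.2) + 15.676 − 17.647 = 46.329 → 46.3°C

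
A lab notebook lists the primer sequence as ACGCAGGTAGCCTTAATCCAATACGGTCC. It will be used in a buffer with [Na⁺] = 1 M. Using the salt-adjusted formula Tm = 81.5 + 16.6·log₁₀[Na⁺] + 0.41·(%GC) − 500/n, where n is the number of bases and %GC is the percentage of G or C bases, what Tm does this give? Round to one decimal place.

85.5°C

Length n = 29. Scanning the sequence gives A=8, T=6, G=6, C=9.
G+C = 15, so %GC = 15/29 × 100 = 51.724%
Salt term: 16.6 × (0) = 0
GC term: 0.41 × 51.724 = 21.207; length term: −500/29 = −17.241
Tm = 81.5 + (0) + 21.207 − 17.241 = 85.466 → 85.5°C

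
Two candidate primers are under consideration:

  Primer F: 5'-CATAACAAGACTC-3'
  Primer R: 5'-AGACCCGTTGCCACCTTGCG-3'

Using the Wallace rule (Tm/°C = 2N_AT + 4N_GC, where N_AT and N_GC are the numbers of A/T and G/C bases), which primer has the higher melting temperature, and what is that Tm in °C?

Primer R, 66°C

Primer F: A+T=8, G+C=5 → Tm = 2(8)+4(5) = 36°C
Primer R: A+T=7, G+C=13 → Tm = 2(7)+4(13) = 66°C
36°C vs 66°C → primer R is higher.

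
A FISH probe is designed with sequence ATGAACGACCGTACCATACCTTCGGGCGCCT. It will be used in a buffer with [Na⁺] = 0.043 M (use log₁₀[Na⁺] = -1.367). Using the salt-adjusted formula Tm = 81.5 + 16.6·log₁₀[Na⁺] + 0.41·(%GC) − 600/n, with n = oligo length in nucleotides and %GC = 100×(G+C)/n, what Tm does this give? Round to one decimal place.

63.3°C

Length n = 31. A=7, C=11, T=6, G=7
G+C = 18, so %GC = 18/31 × 100 = 58.065%
Salt term: 16.6 × (-1.367) = -22.692
GC term: 0.41 × 58.065 = 23.807; length term: −600/31 = −19.355
Tm = 81.5 + (-22.692) + 23.807 − 19.355 = 63.26 → 63.3°C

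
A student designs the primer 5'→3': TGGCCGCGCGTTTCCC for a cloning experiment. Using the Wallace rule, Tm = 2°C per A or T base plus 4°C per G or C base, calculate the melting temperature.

A=0, T=4, C=7, G=5
So N_AT = 4 and N_GC = 12.
Tm = 4·12 + 2·4 = 48 + 8 = 56°C

56°C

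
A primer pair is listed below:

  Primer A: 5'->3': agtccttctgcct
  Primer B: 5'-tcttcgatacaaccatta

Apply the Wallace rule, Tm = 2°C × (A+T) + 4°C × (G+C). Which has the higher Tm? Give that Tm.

Primer A: A+T=6, G+C=7 → Tm = 2(6)+4(7) = 40°C
Primer B: A+T=12, G+C=6 → Tm = 2(12)+4(6) = 48°C
40°C vs 48°C → primer B is higher.

Primer B, 48°C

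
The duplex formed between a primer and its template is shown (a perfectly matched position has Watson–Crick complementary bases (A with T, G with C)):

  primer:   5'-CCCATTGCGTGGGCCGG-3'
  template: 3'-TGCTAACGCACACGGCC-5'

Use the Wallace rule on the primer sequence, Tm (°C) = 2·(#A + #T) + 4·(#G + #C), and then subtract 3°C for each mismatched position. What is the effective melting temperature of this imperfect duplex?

Primer base counts: A=1, T=3, G=7, C=6 → A+T=4, G+C=13
Perfect-match Tm = 2(4) + 4(13) = 8 + 52 = 60°C
Mismatches (positions where the bases are not complementary): 3 (at positions 1, 3, 12)
Effective Tm = 60 − 3×3 = 60 − 9 = 51°C

51°C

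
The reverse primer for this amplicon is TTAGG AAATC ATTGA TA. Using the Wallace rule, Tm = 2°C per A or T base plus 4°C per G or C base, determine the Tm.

C=1, T=6, G=3, A=7
A+T = 13, G+C = 4
Tm = 4·4 + 2·13 = 16 + 26 = 42°C

42°C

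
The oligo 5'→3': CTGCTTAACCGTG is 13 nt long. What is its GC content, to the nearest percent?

54%

Base counts: C=4, A=2, T=4, G=3
G+C = 3 + 4 = 7 out of 13 bases
%GC = 7/13 × 100 = 53.85% ≈ 54%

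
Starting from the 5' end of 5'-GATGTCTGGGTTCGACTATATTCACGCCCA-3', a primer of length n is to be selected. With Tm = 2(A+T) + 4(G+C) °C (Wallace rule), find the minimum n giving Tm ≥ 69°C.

n = 25

First 24 bases: GATGTCTGGGTTCGACTATATTCA → Tm = 68°C (< 69°C)
First 25 bases: GATGTCTGGGTTCGACTATATTCAC → Tm = 72°C (≥ 69°C)
Since every base adds ≥2°C, Tm only increases with n, so the threshold is first crossed at n = 25.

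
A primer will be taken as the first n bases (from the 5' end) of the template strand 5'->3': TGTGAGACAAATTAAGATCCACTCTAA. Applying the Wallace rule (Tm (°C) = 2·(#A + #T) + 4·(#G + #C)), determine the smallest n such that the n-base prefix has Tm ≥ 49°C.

First 18 bases: TGTGAGACAAATTAAGAT → Tm = 46°C (< 49°C)
First 19 bases: TGTGAGACAAATTAAGATC → Tm = 50°C (≥ 49°C)
Each additional base adds 2°C (A/T) or 4°C (G/C), so Tm is non-decreasing in n; n = 19 is the first length to reach 49°C.

n = 19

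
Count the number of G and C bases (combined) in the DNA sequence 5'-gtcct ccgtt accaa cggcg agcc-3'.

16

C=10, T=4, G=6, A=4
G+C = 6 + 10 = 16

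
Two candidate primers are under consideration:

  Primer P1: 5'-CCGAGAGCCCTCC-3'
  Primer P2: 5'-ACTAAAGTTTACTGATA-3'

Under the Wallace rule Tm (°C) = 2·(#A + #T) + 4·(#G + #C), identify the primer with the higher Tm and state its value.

Primer P1: A+T=3, G+C=10 → Tm = 2(3)+4(10) = 46°C
Primer P2: A+T=13, G+C=4 → Tm = 2(13)+4(4) = 42°C
46°C vs 42°C → primer P1 is higher.

Primer P1, 46°C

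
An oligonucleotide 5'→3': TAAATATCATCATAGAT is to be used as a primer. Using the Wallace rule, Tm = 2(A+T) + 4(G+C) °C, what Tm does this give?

Counting bases: A=8, G=1, C=2, T=6
A+T = 14, G+C = 3
Tm = 2×14 + 4×3 = 40°C

40°C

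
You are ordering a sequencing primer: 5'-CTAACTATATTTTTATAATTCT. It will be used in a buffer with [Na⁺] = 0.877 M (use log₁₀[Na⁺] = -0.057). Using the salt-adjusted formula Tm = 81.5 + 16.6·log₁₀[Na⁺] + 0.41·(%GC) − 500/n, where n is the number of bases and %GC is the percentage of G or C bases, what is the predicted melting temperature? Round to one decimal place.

63.4°C

Length n = 22. Scanning the sequence gives A=7, G=0, C=3, T=12.
G+C = 3, so %GC = 3/22 × 100 = 13.636%
Salt term: 16.6 × (-0.057) = -0.946
GC term: 0.41 × 13.636 = 5.591; length term: −500/22 = −22.727
Tm = 81.5 + (-0.946) + 5.591 − 22.727 = 63.418 → 63.4°C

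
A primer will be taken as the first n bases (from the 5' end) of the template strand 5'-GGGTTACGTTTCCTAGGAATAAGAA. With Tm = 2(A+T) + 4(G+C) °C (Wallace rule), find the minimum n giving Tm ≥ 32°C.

First 10 bases: GGGTTACGTT → Tm = 30°C (< 32°C)
First 11 bases: GGGTTACGTTT → Tm = 32°C (≥ 32°C)
Since every base adds ≥2°C, Tm only increases with n, so the threshold is first crossed at n = 11.

n = 11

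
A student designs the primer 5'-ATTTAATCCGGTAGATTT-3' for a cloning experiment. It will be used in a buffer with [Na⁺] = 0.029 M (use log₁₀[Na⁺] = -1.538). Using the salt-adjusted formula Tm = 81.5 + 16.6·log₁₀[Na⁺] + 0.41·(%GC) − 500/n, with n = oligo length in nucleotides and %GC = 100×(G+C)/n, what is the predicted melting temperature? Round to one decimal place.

39.6°C

Length n = 18. G=3, A=5, T=8, C=2
G+C = 5, so %GC = 5/18 × 100 = 27.778%
Salt term: 16.6 × (-1.538) = -25.531
GC term: 0.41 × 27.778 = 11.389; length term: −500/18 = −27.778
Tm = 81.5 + (-25.531) + 11.389 − 27.778 = 39.58 → 39.6°C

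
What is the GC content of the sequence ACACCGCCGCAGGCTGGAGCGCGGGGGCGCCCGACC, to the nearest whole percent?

Base counts: C=15, T=1, A=5, G=15
G+C = 15 + 15 = 30 out of 36 bases
%GC = 30/36 × 100 = 83.33% ≈ 83%

83%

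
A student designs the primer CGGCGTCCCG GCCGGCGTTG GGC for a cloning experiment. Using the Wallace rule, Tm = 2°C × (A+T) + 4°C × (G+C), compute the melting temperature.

A=0, C=9, T=3, G=11
A+T = 3, G+C = 20
Tm = 4·20 + 2·3 = 80 + 6 = 86°C

86°C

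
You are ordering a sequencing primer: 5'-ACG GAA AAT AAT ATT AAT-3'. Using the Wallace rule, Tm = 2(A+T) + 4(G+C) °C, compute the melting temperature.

Base counts: G=2, T=5, C=1, A=10
So N_AT = 15 and N_GC = 3.
Tm = 2(15) + 4(3) = 30 + 12 = 42°C

42°C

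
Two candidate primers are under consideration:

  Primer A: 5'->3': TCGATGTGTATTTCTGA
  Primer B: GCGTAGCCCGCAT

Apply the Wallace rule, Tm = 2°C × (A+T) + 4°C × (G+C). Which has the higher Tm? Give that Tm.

Primer A, 46°C

Primer A: A+T=11, G+C=6 → Tm = 2(11)+4(6) = 46°C
Primer B: A+T=4, G+C=9 → Tm = 2(4)+4(9) = 44°C
46°C vs 44°C → primer A is higher.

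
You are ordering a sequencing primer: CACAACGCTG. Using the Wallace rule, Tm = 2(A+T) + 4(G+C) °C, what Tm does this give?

T=1, G=2, A=3, C=4
A+T = 4, G+C = 6
Tm = 4·6 + 2·4 = 24 + 8 = 32°C

32°C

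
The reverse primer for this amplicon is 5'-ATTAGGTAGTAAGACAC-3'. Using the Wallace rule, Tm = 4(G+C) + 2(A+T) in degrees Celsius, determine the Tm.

46°C

Base counts: A=7, C=2, G=4, T=4
So N_AT = 11 and N_GC = 6.
Tm = 4·6 + 2·11 = 24 + 22 = 46°C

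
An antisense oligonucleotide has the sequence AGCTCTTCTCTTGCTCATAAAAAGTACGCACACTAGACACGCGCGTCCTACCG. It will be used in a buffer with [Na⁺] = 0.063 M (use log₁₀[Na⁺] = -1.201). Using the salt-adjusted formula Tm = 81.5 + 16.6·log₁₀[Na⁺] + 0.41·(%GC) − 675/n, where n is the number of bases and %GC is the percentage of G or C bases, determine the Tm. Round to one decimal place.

69.7°C

Length n = 53. T=12, C=18, G=9, A=14
G+C = 27, so %GC = 27/53 × 100 = 50.943%
Salt term: 16.6 × (-1.201) = -19.937
GC term: 0.41 × 50.943 = 20.887; length term: −675/53 = −12.736
Tm = 81.5 + (-19.937) + 20.887 − 12.736 = 69.714 → 69.7°C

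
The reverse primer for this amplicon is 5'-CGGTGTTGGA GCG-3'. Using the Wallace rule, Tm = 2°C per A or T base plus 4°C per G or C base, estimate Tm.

Scanning the sequence gives G=7, A=1, C=2, T=3.
AT pairs contribute 4, GC pairs contribute 9.
Tm = 2×4 + 4×9 = 44°C

44°C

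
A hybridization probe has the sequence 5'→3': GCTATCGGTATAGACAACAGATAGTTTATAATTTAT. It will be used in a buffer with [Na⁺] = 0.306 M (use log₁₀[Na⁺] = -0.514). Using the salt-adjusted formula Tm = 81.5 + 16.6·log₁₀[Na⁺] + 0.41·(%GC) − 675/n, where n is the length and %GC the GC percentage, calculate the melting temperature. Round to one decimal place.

65.6°C

Length n = 36. Counting bases: C=4, T=13, A=13, G=6
G+C = 10, so %GC = 10/36 × 100 = 27.778%
Salt term: 16.6 × (-0.514) = -8.532
GC term: 0.41 × 27.778 = 11.389; length term: −675/36 = −18.75
Tm = 81.5 + (-8.532) + 11.389 − 18.75 = 65.607 → 65.6°C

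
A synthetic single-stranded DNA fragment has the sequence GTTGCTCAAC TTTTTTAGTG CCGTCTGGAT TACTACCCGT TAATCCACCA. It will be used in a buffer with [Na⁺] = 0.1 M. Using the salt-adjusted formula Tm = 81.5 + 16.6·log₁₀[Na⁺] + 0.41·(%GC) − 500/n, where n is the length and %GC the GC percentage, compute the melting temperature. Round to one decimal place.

Length n = 50. Scanning the sequence gives A=10, T=18, G=8, C=14.
G+C = 22, so %GC = 22/50 × 100 = 44%
Salt term: 16.6 × (-1) = -16.6
GC term: 0.41 × 44 = 18.04; length term: −500/50 = −10
Tm = 81.5 + (-16.6) + 18.04 − 10 = 72.94 → 72.9°C

72.9°C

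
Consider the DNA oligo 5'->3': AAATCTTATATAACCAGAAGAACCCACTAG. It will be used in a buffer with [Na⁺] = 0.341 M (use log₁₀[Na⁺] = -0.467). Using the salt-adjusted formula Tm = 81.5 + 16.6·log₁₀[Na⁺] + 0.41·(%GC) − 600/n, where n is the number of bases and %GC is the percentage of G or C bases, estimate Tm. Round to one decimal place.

Length n = 30. Scanning the sequence gives C=7, A=14, G=3, T=6.
G+C = 10, so %GC = 10/30 × 100 = 33.333%
Salt term: 16.6 × (-0.467) = -7.752
GC term: 0.41 × 33.333 = 13.667; length term: −600/30 = −20
Tm = 81.5 + (-7.752) + 13.667 − 20 = 67.415 → 67.4°C

67.4°C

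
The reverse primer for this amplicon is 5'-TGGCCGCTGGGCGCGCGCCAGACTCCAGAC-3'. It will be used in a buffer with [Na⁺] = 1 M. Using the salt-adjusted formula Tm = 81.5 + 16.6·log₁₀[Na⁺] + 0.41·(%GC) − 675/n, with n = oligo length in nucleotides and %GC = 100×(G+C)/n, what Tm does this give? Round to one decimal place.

Length n = 30. Base counts: T=3, C=12, G=11, A=4
G+C = 23, so %GC = 23/30 × 100 = 76.667%
Salt term: 16.6 × (0) = 0
GC term: 0.41 × 76.667 = 31.433; length term: −675/30 = −22.5
Tm = 81.5 + (0) + 31.433 − 22.5 = 90.433 → 90.4°C

90.4°C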